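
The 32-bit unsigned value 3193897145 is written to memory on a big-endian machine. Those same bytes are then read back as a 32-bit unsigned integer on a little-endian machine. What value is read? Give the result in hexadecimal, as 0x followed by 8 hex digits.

0xB9005FBE

3193897145 in 32-bit hexadecimal is 0xBE5F00B9.
Stored big-endian, the bytes at ascending addresses are BE 5F 00 B9.
Read back as little-endian, the first byte is least significant, giving 0xB9005FBE.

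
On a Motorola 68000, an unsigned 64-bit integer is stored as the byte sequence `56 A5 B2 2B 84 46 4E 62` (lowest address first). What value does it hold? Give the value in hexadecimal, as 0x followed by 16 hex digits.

0x56A5B22B84464E62

Big-endian: lowest address holds the most-significant byte.
The bytes are already most-significant first: 0x56A5B22B84464E62.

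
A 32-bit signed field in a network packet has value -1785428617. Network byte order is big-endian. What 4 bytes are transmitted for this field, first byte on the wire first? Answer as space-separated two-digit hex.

95 94 85 77

Two's complement of -1785428617 in 32 bits: 1785428617 = 0x6A6B7A89; invert → 0x95948576; add 1 → 0x95948577.
Split into bytes (most-significant first): 95 94 85 77.
Big-endian: lowest address holds the most-significant byte.
So the memory order matches the most-significant-first order: 95 94 85 77.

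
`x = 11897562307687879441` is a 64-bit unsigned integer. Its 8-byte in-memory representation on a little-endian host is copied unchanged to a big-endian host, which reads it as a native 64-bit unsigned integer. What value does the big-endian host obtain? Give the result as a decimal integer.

11897562307687879441 in 64-bit hexadecimal is 0xA51CA1E202D01311.
Stored little-endian, the bytes at ascending addresses are 11 13 D0 02 E2 A1 1C A5.
Read back as big-endian, the last byte is least significant, giving 0x1113D002E2A11CA5.
0x1113D002E2A11CA5 = 1230555834012998821.

1230555834012998821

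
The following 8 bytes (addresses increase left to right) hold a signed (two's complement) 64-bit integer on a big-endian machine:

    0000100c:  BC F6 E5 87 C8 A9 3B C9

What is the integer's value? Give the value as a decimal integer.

-4830421178958398519

Big-endian stores the most-significant byte at the lowest address.
The bytes are already most-significant first: 0xBCF6E587C8A93BC9.
Top bit is set, so as a signed 64-bit value this is 0xBCF6E587C8A93BC9 − 2^64 = -4830421178958398519.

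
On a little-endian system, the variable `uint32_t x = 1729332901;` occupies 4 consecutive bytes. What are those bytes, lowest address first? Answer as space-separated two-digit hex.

1729332901 in hexadecimal, padded to 32 bits, is 0x671386A5.
Split into bytes (most-significant first): 67 13 86 A5.
In little-endian order the low byte comes first in memory.
So at ascending addresses the bytes are A5 86 13 67.

A5 86 13 67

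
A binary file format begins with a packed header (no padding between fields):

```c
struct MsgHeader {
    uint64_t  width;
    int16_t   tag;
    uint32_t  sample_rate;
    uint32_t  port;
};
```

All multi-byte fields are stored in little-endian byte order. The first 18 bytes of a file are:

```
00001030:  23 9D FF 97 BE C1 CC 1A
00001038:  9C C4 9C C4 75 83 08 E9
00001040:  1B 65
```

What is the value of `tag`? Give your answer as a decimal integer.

-15204

`tag` follows `width` (8 bytes), so it starts at byte offset 8 and occupies 2 bytes.
Bytes at offsets 8..9: 9C C4.
Little-endian: lowest address holds the least-significant byte.
Reassemble most-significant byte first: C4 9C → 0xC49C.
Top bit is set, so as a signed 16-bit value this is 0xC49C − 2^16 = -15204.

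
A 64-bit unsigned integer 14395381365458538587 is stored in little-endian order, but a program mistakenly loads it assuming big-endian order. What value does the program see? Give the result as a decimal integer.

6561867759778252487

14395381365458538587 in 64-bit hexadecimal is 0xC7C6AB14F66F105B.
Stored little-endian, the bytes at ascending addresses are 5B 10 6F F6 14 AB C6 C7.
Read back as big-endian, the last byte is least significant, giving 0x5B106FF614ABC6C7.
0x5B106FF614ABC6C7 = 6561867759778252487.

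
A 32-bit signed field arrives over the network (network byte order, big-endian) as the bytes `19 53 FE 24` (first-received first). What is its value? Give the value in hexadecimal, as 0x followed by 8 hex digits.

In big-endian order the high byte comes first in memory.
The bytes are already most-significant first: 0x1953FE24.

0x1953FE24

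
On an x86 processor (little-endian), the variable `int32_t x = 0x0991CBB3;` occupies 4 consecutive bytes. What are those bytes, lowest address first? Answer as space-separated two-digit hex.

Split into bytes (most-significant first): 09 91 CB B3.
Little-endian stores the least-significant byte at the lowest address.
So at ascending addresses the bytes are B3 CB 91 09.

B3 CB 91 09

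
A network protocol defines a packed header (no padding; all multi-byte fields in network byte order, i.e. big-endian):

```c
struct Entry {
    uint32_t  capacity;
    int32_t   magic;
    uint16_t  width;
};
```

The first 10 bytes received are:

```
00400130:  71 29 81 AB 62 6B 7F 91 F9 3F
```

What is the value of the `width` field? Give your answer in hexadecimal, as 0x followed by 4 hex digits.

`width` follows `capacity` (4 B), `magic` (4 B), so it starts at offset 4 + 4 = 8 and occupies 2 bytes.
Bytes at offsets 8..9: F9 3F.
Big-endian stores the most-significant byte at the lowest address.
The bytes are already most-significant first: 0xF93F.

0xF93F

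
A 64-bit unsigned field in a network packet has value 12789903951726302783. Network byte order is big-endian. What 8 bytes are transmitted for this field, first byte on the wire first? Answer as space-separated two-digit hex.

12789903951726302783 in hexadecimal, padded to 64 bits, is 0xB17EDDE15A02D63F.
Split into bytes (most-significant first): B1 7E DD E1 5A 02 D6 3F.
Big-endian stores the most-significant byte at the lowest address.
So the memory order matches the most-significant-first order: B1 7E DD E1 5A 02 D6 3F.

B1 7E DD E1 5A 02 D6 3F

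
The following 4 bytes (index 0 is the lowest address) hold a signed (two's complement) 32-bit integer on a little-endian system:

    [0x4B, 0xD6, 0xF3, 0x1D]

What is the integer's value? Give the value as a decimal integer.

Little-endian: lowest address holds the least-significant byte.
Reassemble most-significant byte first: 1D F3 D6 4B → 0x1DF3D64B.
0x1DF3D64B = 502519371.

502519371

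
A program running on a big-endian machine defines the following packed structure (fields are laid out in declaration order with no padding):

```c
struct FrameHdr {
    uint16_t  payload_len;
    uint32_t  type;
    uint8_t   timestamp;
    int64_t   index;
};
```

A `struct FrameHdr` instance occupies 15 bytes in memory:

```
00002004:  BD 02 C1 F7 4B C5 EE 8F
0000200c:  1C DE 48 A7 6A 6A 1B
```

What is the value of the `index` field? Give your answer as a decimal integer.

`index` follows `payload_len` (2 B), `type` (4 B), `timestamp` (1 B), so it starts at offset 2 + 4 + 1 = 7 and occupies 8 bytes.
Bytes at offsets 7..14: 8F 1C DE 48 A7 6A 6A 1B.
Big-endian: lowest address holds the most-significant byte.
The bytes are already most-significant first: 0x8F1CDE48A76A6A1B.
Top bit is set, so as a signed 64-bit value this is 0x8F1CDE48A76A6A1B − 2^64 = -8134382423310177765.

-8134382423310177765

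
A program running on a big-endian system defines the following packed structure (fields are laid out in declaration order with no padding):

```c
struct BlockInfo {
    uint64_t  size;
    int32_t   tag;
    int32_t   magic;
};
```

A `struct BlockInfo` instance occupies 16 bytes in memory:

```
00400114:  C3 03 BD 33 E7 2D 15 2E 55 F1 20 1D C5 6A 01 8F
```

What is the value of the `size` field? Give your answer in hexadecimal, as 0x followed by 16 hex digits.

`size` is the first field, at byte offset 0, occupying 8 bytes.
Bytes at offsets 0..7: C3 03 BD 33 E7 2D 15 2E.
Big-endian: lowest address holds the most-significant byte.
The bytes are already most-significant first: 0xC303BD33E72D152E.

0xC303BD33E72D152E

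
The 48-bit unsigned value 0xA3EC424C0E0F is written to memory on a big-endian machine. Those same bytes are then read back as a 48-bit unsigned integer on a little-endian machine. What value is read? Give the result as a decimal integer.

Stored big-endian, the bytes at ascending addresses are A3 EC 42 4C 0E 0F.
Read back as little-endian, the first byte is least significant, giving 0x0F0E4C42ECA3.
0x0F0E4C42ECA3 = 16554083413155.

16554083413155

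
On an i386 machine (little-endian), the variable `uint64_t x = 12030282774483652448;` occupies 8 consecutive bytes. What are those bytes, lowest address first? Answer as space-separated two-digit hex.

60 4F 99 B8 71 26 F4 A6

12030282774483652448 in hexadecimal, padded to 64 bits, is 0xA6F42671B8994F60.
Split into bytes (most-significant first): A6 F4 26 71 B8 99 4F 60.
Little-endian stores the least-significant byte at the lowest address.
So at ascending addresses the bytes are 60 4F 99 B8 71 26 F4 A6.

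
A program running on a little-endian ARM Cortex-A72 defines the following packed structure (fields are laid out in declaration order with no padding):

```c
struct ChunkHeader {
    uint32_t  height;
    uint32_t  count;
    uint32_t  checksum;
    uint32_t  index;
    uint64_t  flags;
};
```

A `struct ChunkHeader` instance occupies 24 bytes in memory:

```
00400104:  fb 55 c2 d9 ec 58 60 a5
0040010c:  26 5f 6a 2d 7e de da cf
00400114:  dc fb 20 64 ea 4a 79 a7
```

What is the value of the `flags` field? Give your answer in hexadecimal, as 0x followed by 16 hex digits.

0xA7794AEA6420FBDC

`flags` follows `height` (4 B), `count` (4 B), `checksum` (4 B), `index` (4 B), so it starts at offset 4 + 4 + 4 + 4 = 16 and occupies 8 bytes.
Bytes at offsets 16..23: DC FB 20 64 EA 4A 79 A7.
Little-endian: lowest address holds the least-significant byte.
Reassemble most-significant byte first: A7 79 4A EA 64 20 FB DC → 0xA7794AEA6420FBDC.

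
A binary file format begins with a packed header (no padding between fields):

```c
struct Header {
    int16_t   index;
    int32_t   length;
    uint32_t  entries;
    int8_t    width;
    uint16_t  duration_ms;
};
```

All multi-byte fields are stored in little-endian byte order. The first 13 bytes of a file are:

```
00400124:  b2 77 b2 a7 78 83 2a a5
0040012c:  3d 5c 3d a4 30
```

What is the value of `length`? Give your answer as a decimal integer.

-2089244750

`length` follows `index` (2 bytes), so it starts at byte offset 2 and occupies 4 bytes.
Bytes at offsets 2..5: B2 A7 78 83.
Little-endian: lowest address holds the least-significant byte.
Reassemble most-significant byte first: 83 78 A7 B2 → 0x8378A7B2.
Top bit is set, so as a signed 32-bit value this is 0x8378A7B2 − 2^32 = -2089244750.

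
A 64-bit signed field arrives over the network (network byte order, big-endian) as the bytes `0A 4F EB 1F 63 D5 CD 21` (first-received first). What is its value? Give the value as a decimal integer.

Big-endian stores the most-significant byte at the lowest address.
The bytes are already most-significant first: 0x0A4FEB1F63D5CD21.
0x0A4FEB1F63D5CD21 = 743070983590890785.

743070983590890785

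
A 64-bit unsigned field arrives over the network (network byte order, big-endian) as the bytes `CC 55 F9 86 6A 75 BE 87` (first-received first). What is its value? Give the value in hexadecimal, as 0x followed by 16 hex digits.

0xCC55F9866A75BE87

Big-endian: lowest address holds the most-significant byte.
The bytes are already most-significant first: 0xCC55F9866A75BE87.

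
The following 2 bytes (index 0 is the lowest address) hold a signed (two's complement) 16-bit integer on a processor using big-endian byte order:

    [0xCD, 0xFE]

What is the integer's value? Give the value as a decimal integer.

-12802

Big-endian: lowest address holds the most-significant byte.
The bytes are already most-significant first: 0xCDFE.
Top bit is set, so as a signed 16-bit value this is 0xCDFE − 2^16 = -12802.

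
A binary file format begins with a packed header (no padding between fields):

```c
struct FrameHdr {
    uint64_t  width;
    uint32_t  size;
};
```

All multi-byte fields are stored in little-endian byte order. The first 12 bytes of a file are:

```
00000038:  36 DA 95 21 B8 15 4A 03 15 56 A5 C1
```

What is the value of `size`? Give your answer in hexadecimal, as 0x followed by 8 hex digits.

0xC1A55615

`size` follows `width` (8 bytes), so it starts at byte offset 8 and occupies 4 bytes.
Bytes at offsets 8..11: 15 56 A5 C1.
Little-endian: lowest address holds the least-significant byte.
Reassemble most-significant byte first: C1 A5 56 15 → 0xC1A55615.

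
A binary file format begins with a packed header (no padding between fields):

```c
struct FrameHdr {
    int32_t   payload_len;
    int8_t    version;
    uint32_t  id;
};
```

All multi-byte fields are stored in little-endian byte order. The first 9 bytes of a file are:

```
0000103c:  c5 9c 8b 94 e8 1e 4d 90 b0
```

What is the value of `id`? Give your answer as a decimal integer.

`id` follows `payload_len` (4 B), `version` (1 B), so it starts at offset 4 + 1 = 5 and occupies 4 bytes.
Bytes at offsets 5..8: 1E 4D 90 B0.
In little-endian order the low byte comes first in memory.
Reassemble most-significant byte first: B0 90 4D 1E → 0xB0904D1E.
0xB0904D1E = 2962246942.

2962246942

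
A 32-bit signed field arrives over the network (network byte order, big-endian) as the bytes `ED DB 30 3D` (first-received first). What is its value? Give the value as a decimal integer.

-304402371

In big-endian order the high byte comes first in memory.
The bytes are already most-significant first: 0xEDDB303D.
Top bit is set, so as a signed 32-bit value this is 0xEDDB303D − 2^32 = -304402371.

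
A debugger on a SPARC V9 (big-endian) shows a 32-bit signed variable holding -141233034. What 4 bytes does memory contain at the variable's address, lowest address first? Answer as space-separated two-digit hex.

Two's complement of -141233034 in 32 bits: 141233034 = 0x086B0B8A; invert → 0xF794F475; add 1 → 0xF794F476.
Split into bytes (most-significant first): F7 94 F4 76.
Big-endian stores the most-significant byte at the lowest address.
So the memory order matches the most-significant-first order: F7 94 F4 76.

F7 94 F4 76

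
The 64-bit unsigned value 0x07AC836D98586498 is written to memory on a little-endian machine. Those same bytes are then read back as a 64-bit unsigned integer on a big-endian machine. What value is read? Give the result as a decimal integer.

Stored little-endian, the bytes at ascending addresses are 98 64 58 98 6D 83 AC 07.
Read back as big-endian, the last byte is least significant, giving 0x986458986D83AC07.
0x986458986D83AC07 = 10980999203131730951.

10980999203131730951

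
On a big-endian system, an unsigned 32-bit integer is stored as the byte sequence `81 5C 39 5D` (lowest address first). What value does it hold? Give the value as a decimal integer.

2170304861

Big-endian stores the most-significant byte at the lowest address.
The bytes are already most-significant first: 0x815C395D.
0x815C395D = 2170304861.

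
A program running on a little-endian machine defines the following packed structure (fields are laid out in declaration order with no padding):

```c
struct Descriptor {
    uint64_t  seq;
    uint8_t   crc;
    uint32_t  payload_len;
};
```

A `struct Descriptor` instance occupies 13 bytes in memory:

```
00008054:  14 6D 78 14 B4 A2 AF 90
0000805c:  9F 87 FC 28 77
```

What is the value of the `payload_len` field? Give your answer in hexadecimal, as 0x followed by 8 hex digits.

0x7728FC87

`payload_len` follows `seq` (8 B), `crc` (1 B), so it starts at offset 8 + 1 = 9 and occupies 4 bytes.
Bytes at offsets 9..12: 87 FC 28 77.
Little-endian stores the least-significant byte at the lowest address.
Reassemble most-significant byte first: 77 28 FC 87 → 0x7728FC87.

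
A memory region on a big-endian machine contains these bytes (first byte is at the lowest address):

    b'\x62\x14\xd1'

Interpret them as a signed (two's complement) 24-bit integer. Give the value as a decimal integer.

In big-endian order the high byte comes first in memory.
The bytes are already most-significant first: 0x6214D1.
0x6214D1 = 6427857.

6427857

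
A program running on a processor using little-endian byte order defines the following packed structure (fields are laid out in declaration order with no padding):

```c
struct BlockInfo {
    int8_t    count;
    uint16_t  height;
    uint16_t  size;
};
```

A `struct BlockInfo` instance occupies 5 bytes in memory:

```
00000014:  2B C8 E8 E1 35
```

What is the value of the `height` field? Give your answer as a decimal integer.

59592

`height` follows `count` (1 byte), so it starts at byte offset 1 and occupies 2 bytes.
Bytes at offsets 1..2: C8 E8.
In little-endian order the low byte comes first in memory.
Reassemble most-significant byte first: E8 C8 → 0xE8C8.
0xE8C8 = 59592.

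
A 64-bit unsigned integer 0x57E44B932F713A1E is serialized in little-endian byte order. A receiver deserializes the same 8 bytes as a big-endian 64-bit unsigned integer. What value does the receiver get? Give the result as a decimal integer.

Stored little-endian, the bytes at ascending addresses are 1E 3A 71 2F 93 4B E4 57.
Read back as big-endian, the last byte is least significant, giving 0x1E3A712F934BE457.
0x1E3A712F934BE457 = 2178177818935682135.

2178177818935682135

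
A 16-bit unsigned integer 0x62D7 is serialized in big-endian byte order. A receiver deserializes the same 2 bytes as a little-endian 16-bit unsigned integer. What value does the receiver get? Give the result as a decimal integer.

Stored big-endian, the bytes at ascending addresses are 62 D7.
Read back as little-endian, the first byte is least significant, giving 0xD762.
0xD762 = 55138.

55138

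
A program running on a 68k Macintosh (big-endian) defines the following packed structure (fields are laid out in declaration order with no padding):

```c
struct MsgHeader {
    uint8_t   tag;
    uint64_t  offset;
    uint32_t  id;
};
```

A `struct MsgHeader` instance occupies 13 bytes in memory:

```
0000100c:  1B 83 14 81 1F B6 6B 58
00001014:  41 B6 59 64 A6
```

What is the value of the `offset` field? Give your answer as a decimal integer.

9445316291707230273

`offset` follows `tag` (1 byte), so it starts at byte offset 1 and occupies 8 bytes.
Bytes at offsets 1..8: 83 14 81 1F B6 6B 58 41.
In big-endian order the high byte comes first in memory.
The bytes are already most-significant first: 0x8314811FB66B5841.
0x8314811FB66B5841 = 9445316291707230273.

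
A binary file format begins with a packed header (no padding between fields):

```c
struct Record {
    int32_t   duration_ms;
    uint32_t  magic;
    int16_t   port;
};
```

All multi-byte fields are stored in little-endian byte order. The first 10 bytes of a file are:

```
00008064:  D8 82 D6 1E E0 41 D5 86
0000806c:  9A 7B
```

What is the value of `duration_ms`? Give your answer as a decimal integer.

517374680

`duration_ms` is the first field, at byte offset 0, occupying 4 bytes.
Bytes at offsets 0..3: D8 82 D6 1E.
In little-endian order the low byte comes first in memory.
Reassemble most-significant byte first: 1E D6 82 D8 → 0x1ED682D8.
0x1ED682D8 = 517374680.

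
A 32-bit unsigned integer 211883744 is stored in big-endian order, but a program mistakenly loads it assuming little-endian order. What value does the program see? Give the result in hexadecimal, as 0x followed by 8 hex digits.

211883744 in 32-bit hexadecimal is 0x0CA116E0.
Stored big-endian, the bytes at ascending addresses are 0C A1 16 E0.
Read back as little-endian, the first byte is least significant, giving 0xE016A10C.

0xE016A10C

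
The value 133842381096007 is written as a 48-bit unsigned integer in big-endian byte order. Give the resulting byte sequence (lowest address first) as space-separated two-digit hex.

79 BA 9B 94 C4 47

133842381096007 in hexadecimal, padded to 48 bits, is 0x79BA9B94C447.
Split into bytes (most-significant first): 79 BA 9B 94 C4 47.
Big-endian: lowest address holds the most-significant byte.
So the memory order matches the most-significant-first order: 79 BA 9B 94 C4 47.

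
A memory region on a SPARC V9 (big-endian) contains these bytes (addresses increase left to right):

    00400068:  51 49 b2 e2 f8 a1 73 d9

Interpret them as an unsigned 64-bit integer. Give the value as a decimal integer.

Big-endian: lowest address holds the most-significant byte.
The bytes are already most-significant first: 0x5149B2E2F8A173D9.
0x5149B2E2F8A173D9 = 5857409478275724249.

5857409478275724249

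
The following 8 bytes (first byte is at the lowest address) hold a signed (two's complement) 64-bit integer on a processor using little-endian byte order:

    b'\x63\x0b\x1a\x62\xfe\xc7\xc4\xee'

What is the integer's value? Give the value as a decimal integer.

Little-endian: lowest address holds the least-significant byte.
Reassemble most-significant byte first: EE C4 C7 FE 62 1A 0B 63 → 0xEEC4C7FE621A0B63.
Top bit is set, so as a signed 64-bit value this is 0xEEC4C7FE621A0B63 − 2^64 = -1241647701865919645.

-1241647701865919645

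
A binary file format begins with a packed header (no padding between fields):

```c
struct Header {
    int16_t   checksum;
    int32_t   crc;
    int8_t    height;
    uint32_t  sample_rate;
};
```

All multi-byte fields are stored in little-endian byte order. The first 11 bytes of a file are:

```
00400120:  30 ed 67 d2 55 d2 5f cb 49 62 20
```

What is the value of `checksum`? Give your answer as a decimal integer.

`checksum` is the first field, at byte offset 0, occupying 2 bytes.
Bytes at offsets 0..1: 30 ED.
Little-endian stores the least-significant byte at the lowest address.
Reassemble most-significant byte first: ED 30 → 0xED30.
Top bit is set, so as a signed 16-bit value this is 0xED30 − 2^16 = -4816.

-4816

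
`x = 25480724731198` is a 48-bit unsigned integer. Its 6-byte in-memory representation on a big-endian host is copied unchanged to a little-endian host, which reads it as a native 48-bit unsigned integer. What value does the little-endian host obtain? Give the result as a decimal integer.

69086892600343

25480724731198 in 48-bit hexadecimal is 0x172CB18BD53E.
Stored big-endian, the bytes at ascending addresses are 17 2C B1 8B D5 3E.
Read back as little-endian, the first byte is least significant, giving 0x3ED58BB12C17.
0x3ED58BB12C17 = 69086892600343.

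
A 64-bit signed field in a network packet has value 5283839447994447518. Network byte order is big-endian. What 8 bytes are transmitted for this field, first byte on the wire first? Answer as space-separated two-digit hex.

5283839447994447518 in hexadecimal, padded to 64 bits, is 0x4953F7FBA3E7B69E.
Split into bytes (most-significant first): 49 53 F7 FB A3 E7 B6 9E.
Big-endian stores the most-significant byte at the lowest address.
So the memory order matches the most-significant-first order: 49 53 F7 FB A3 E7 B6 9E.

49 53 F7 FB A3 E7 B6 9E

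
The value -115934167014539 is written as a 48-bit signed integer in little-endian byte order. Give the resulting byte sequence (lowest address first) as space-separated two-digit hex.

75 63 28 F9 8E 96

Two's complement of -115934167014539 in 48 bits: 115934167014539 = 0x697106D79C8B; invert → 0x968EF9286374; add 1 → 0x968EF9286375.
Split into bytes (most-significant first): 96 8E F9 28 63 75.
In little-endian order the low byte comes first in memory.
So at ascending addresses the bytes are 75 63 28 F9 8E 96.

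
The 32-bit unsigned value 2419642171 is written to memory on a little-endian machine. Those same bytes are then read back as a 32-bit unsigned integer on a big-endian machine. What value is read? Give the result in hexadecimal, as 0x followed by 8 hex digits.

2419642171 in 32-bit hexadecimal is 0x9038CF3B.
Stored little-endian, the bytes at ascending addresses are 3B CF 38 90.
Read back as big-endian, the last byte is least significant, giving 0x3BCF3890.

0x3BCF3890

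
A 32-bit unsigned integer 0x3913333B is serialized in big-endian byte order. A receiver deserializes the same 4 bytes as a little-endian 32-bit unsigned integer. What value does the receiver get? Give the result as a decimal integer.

Stored big-endian, the bytes at ascending addresses are 39 13 33 3B.
Read back as little-endian, the first byte is least significant, giving 0x3B331339.
0x3B331339 = 993203001.

993203001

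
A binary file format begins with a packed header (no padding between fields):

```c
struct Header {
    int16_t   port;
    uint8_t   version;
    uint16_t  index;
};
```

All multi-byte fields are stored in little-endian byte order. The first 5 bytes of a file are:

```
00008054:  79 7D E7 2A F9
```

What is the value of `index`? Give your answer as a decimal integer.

`index` follows `port` (2 B), `version` (1 B), so it starts at offset 2 + 1 = 3 and occupies 2 bytes.
Bytes at offsets 3..4: 2A F9.
Little-endian: lowest address holds the least-significant byte.
Reassemble most-significant byte first: F9 2A → 0xF92A.
0xF92A = 63786.

63786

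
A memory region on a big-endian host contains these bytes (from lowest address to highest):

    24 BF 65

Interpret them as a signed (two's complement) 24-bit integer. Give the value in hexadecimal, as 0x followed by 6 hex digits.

Big-endian: lowest address holds the most-significant byte.
The bytes are already most-significant first: 0x24BF65.

0x24BF65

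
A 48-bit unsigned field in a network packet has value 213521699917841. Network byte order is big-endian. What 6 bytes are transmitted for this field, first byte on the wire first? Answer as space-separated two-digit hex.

213521699917841 in hexadecimal, padded to 48 bits, is 0xC23265135011.
Split into bytes (most-significant first): C2 32 65 13 50 11.
Big-endian stores the most-significant byte at the lowest address.
So the memory order matches the most-significant-first order: C2 32 65 13 50 11.

C2 32 65 13 50 11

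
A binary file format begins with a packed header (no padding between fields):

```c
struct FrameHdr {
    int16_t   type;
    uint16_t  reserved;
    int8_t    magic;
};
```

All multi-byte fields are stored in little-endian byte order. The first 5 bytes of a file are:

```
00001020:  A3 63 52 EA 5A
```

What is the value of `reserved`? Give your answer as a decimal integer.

`reserved` follows `type` (2 bytes), so it starts at byte offset 2 and occupies 2 bytes.
Bytes at offsets 2..3: 52 EA.
Little-endian stores the least-significant byte at the lowest address.
Reassemble most-significant byte first: EA 52 → 0xEA52.
0xEA52 = 59986.

59986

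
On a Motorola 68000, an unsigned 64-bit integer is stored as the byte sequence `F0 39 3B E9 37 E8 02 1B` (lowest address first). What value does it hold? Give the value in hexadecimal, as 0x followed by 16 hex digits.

0xF0393BE937E8021B

Big-endian: lowest address holds the most-significant byte.
The bytes are already most-significant first: 0xF0393BE937E8021B.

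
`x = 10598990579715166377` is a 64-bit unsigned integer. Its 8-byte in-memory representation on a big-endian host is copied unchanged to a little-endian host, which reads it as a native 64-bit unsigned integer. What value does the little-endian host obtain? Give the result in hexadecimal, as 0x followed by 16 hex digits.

0xA950A2C1C62D1793

10598990579715166377 in 64-bit hexadecimal is 0x93172DC6C1A250A9.
Stored big-endian, the bytes at ascending addresses are 93 17 2D C6 C1 A2 50 A9.
Read back as little-endian, the first byte is least significant, giving 0xA950A2C1C62D1793.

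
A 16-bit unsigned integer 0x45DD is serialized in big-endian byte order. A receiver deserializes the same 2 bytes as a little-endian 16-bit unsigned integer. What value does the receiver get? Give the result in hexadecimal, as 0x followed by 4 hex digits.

0xDD45

Stored big-endian, the bytes at ascending addresses are 45 DD.
Read back as little-endian, the first byte is least significant, giving 0xDD45.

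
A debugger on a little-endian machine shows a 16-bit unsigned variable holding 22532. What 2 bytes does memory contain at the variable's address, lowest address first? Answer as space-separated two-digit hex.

04 58

22532 in hexadecimal, padded to 16 bits, is 0x5804.
Split into bytes (most-significant first): 58 04.
Little-endian stores the least-significant byte at the lowest address.
So at ascending addresses the bytes are 04 58.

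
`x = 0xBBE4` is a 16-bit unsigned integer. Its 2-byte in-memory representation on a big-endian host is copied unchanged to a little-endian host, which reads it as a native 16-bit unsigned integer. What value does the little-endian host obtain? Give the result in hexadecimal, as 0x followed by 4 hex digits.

0xE4BB

Stored big-endian, the bytes at ascending addresses are BB E4.
Read back as little-endian, the first byte is least significant, giving 0xE4BB.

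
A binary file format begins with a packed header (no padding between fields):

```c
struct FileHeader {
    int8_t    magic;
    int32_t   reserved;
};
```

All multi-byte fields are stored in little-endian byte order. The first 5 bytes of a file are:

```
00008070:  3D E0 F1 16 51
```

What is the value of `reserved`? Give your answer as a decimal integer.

1360458208

`reserved` follows `magic` (1 byte), so it starts at byte offset 1 and occupies 4 bytes.
Bytes at offsets 1..4: E0 F1 16 51.
In little-endian order the low byte comes first in memory.
Reassemble most-significant byte first: 51 16 F1 E0 → 0x5116F1E0.
0x5116F1E0 = 1360458208.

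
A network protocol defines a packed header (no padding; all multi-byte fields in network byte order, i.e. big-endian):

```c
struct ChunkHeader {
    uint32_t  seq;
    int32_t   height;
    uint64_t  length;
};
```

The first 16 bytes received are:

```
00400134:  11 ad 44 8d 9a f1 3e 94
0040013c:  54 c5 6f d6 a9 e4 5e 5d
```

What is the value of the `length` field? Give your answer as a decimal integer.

6108411437361946205

`length` follows `seq` (4 B), `height` (4 B), so it starts at offset 4 + 4 = 8 and occupies 8 bytes.
Bytes at offsets 8..15: 54 C5 6F D6 A9 E4 5E 5D.
In big-endian order the high byte comes first in memory.
The bytes are already most-significant first: 0x54C56FD6A9E45E5D.
0x54C56FD6A9E45E5D = 6108411437361946205.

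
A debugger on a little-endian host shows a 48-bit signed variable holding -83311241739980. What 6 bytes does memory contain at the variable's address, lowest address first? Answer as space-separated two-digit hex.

34 C1 07 97 3A B4

Two's complement of -83311241739980 in 48 bits: 83311241739980 = 0x4BC568F83ECC; invert → 0xB43A9707C133; add 1 → 0xB43A9707C134.
Split into bytes (most-significant first): B4 3A 97 07 C1 34.
Little-endian stores the least-significant byte at the lowest address.
So at ascending addresses the bytes are 34 C1 07 97 3A B4.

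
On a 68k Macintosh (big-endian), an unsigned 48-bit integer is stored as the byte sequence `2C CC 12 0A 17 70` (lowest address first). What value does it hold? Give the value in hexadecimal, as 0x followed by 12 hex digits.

Big-endian: lowest address holds the most-significant byte.
The bytes are already most-significant first: 0x2CCC120A1770.

0x2CCC120A1770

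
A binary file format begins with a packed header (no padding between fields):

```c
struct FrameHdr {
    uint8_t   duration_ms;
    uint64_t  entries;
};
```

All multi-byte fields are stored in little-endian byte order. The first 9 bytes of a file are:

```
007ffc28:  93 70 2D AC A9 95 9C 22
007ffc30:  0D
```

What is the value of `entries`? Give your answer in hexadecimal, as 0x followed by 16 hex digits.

0x0D229C95A9AC2D70

`entries` follows `duration_ms` (1 byte), so it starts at byte offset 1 and occupies 8 bytes.
Bytes at offsets 1..8: 70 2D AC A9 95 9C 22 0D.
In little-endian order the low byte comes first in memory.
Reassemble most-significant byte first: 0D 22 9C 95 A9 AC 2D 70 → 0x0D229C95A9AC2D70.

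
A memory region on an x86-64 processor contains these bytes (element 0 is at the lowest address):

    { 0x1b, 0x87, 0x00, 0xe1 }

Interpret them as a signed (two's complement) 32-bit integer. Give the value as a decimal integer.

Little-endian: lowest address holds the least-significant byte.
Reassemble most-significant byte first: E1 00 87 1B → 0xE100871B.
Top bit is set, so as a signed 32-bit value this is 0xE100871B − 2^32 = -520059109.

-520059109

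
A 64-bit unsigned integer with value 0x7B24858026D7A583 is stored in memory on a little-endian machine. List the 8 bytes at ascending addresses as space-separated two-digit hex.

83 A5 D7 26 80 85 24 7B

Split into bytes (most-significant first): 7B 24 85 80 26 D7 A5 83.
Little-endian: lowest address holds the least-significant byte.
So at ascending addresses the bytes are 83 A5 D7 26 80 85 24 7B.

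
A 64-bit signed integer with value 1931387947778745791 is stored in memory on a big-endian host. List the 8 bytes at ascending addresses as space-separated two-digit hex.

1A CD AB 1B 06 D2 A5 BF

1931387947778745791 in hexadecimal, padded to 64 bits, is 0x1ACDAB1B06D2A5BF.
Split into bytes (most-significant first): 1A CD AB 1B 06 D2 A5 BF.
Big-endian: lowest address holds the most-significant byte.
So the memory order matches the most-significant-first order: 1A CD AB 1B 06 D2 A5 BF.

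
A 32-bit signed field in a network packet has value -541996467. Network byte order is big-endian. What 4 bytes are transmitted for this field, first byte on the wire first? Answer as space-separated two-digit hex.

DF B1 CA 4D

Two's complement of -541996467 in 32 bits: 541996467 = 0x204E35B3; invert → 0xDFB1CA4C; add 1 → 0xDFB1CA4D.
Split into bytes (most-significant first): DF B1 CA 4D.
Big-endian: lowest address holds the most-significant byte.
So the memory order matches the most-significant-first order: DF B1 CA 4D.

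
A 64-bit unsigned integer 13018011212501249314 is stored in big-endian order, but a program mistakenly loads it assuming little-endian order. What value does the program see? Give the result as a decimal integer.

13018011212501249314 in 64-bit hexadecimal is 0xB4A94439B3306D22.
Stored big-endian, the bytes at ascending addresses are B4 A9 44 39 B3 30 6D 22.
Read back as little-endian, the first byte is least significant, giving 0x226D30B33944A9B4.
0x226D30B33944A9B4 = 2480692516069091764.

2480692516069091764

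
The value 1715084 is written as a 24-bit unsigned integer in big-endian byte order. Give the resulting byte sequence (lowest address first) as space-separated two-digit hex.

1715084 in hexadecimal, padded to 24 bits, is 0x1A2B8C.
Split into bytes (most-significant first): 1A 2B 8C.
Big-endian stores the most-significant byte at the lowest address.
So the memory order matches the most-significant-first order: 1A 2B 8C.

1A 2B 8C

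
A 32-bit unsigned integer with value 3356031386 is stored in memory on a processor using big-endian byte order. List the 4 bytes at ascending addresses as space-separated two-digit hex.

3356031386 in hexadecimal, padded to 32 bits, is 0xC808F99A.
Split into bytes (most-significant first): C8 08 F9 9A.
Big-endian stores the most-significant byte at the lowest address.
So the memory order matches the most-significant-first order: C8 08 F9 9A.

C8 08 F9 9A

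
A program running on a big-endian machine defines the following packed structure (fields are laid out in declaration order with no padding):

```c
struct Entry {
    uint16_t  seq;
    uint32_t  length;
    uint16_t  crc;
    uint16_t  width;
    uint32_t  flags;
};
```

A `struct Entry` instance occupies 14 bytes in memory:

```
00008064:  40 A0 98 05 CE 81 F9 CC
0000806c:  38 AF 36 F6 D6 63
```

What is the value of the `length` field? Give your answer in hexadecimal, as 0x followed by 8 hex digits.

`length` follows `seq` (2 bytes), so it starts at byte offset 2 and occupies 4 bytes.
Bytes at offsets 2..5: 98 05 CE 81.
Big-endian: lowest address holds the most-significant byte.
The bytes are already most-significant first: 0x9805CE81.

0x9805CE81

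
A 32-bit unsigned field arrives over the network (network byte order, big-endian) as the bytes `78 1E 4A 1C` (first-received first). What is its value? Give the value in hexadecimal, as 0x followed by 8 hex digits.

Big-endian: lowest address holds the most-significant byte.
The bytes are already most-significant first: 0x781E4A1C.

0x781E4A1C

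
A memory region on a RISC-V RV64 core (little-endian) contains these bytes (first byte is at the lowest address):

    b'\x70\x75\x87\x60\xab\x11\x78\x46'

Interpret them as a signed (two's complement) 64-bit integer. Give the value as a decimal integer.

5077828007616804208

Little-endian: lowest address holds the least-significant byte.
Reassemble most-significant byte first: 46 78 11 AB 60 87 75 70 → 0x467811AB60877570.
0x467811AB60877570 = 5077828007616804208.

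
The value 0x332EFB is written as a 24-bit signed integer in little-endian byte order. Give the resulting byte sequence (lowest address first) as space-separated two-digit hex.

FB 2E 33

Split into bytes (most-significant first): 33 2E FB.
Little-endian: lowest address holds the least-significant byte.
So at ascending addresses the bytes are FB 2E 33.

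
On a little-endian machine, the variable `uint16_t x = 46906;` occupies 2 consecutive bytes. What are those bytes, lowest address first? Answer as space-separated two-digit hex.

46906 in hexadecimal, padded to 16 bits, is 0xB73A.
Split into bytes (most-significant first): B7 3A.
In little-endian order the low byte comes first in memory.
So at ascending addresses the bytes are 3A B7.

3A B7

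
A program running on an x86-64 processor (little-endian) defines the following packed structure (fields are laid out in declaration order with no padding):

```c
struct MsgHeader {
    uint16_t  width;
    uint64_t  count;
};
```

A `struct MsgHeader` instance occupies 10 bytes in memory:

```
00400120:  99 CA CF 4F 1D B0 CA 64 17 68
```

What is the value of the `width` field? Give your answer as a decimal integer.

51865

`width` is the first field, at byte offset 0, occupying 2 bytes.
Bytes at offsets 0..1: 99 CA.
Little-endian: lowest address holds the least-significant byte.
Reassemble most-significant byte first: CA 99 → 0xCA99.
0xCA99 = 51865.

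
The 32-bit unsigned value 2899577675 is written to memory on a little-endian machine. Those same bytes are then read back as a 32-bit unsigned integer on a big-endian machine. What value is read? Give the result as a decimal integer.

2899577675 in 32-bit hexadecimal is 0xACD40B4B.
Stored little-endian, the bytes at ascending addresses are 4B 0B D4 AC.
Read back as big-endian, the last byte is least significant, giving 0x4B0BD4AC.
0x4B0BD4AC = 1259066540.

1259066540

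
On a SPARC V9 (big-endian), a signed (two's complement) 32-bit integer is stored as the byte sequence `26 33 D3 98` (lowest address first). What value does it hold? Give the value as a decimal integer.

640930712

In big-endian order the high byte comes first in memory.
The bytes are already most-significant first: 0x2633D398.
0x2633D398 = 640930712.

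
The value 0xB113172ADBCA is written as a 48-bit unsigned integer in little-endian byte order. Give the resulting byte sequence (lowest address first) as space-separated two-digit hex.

CA DB 2A 17 13 B1

Split into bytes (most-significant first): B1 13 17 2A DB CA.
Little-endian stores the least-significant byte at the lowest address.
So at ascending addresses the bytes are CA DB 2A 17 13 B1.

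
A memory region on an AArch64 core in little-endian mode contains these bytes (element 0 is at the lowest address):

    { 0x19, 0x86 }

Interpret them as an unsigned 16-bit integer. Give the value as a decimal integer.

Little-endian stores the least-significant byte at the lowest address.
Reassemble most-significant byte first: 86 19 → 0x8619.
0x8619 = 34329.

34329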